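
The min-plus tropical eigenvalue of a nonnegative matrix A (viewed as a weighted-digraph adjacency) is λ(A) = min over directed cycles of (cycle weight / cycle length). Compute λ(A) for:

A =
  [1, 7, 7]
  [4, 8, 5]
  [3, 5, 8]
λ(A) = 1

Enumerate directed cycles and compute their means (weight / length). Sample:
  cycle 0 → 0: weight = 1, length = 1, mean = 1/1 ≈ 1.000
  cycle 1 → 1: weight = 8, length = 1, mean = 8/1 ≈ 8.000
  cycle 2 → 2: weight = 8, length = 1, mean = 8/1 ≈ 8.000
  cycle 0 → 1 → 0: weight = 11, length = 2, mean = 11/2 ≈ 5.500
  cycle 0 → 2 → 0: weight = 10, length = 2, mean = 10/2 ≈ 5.000
  cycle 1 → 0 → 1: weight = 11, length = 2, mean = 11/2 ≈ 5.500
Minimum mean = 1.000, attained e.g. along the cycle 0 → 0 with weight 1 and length 1. So λ(A) = 1/1 = 1.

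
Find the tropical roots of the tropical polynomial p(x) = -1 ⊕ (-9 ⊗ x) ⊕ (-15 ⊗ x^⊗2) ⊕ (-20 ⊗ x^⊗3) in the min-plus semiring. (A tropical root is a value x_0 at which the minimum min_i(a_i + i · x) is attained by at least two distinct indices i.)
Roots: {5, 6, 8}

Each tropical root is a break point of the lower envelope of the lines y = a_i + i · x (there are 4 lines, with slopes 0, 1, ..., 3). Only the lines that attain the minimum somewhere contribute to roots; other lines are dominated. Here the surviving (envelope) indices are i = 3, i = 2, i = 1, i = 0.
Intersections between consecutive envelope lines give the roots: for adjacent envelope indices i < j the intersection is x = (a_i − a_j) / (j − i). Reading off the sorted break points: {5, 6, 8}.
Verification: at each break x_0, at least two indices attain the minimum of min_i(a_i + i · x_0).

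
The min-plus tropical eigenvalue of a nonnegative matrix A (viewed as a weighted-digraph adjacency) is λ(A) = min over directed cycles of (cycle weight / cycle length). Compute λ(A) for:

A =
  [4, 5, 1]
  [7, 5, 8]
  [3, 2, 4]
λ(A) = 2

Enumerate directed cycles and compute their means (weight / length). Sample:
  cycle 0 → 0: weight = 4, length = 1, mean = 4/1 ≈ 4.000
  cycle 1 → 1: weight = 5, length = 1, mean = 5/1 ≈ 5.000
  cycle 2 → 2: weight = 4, length = 1, mean = 4/1 ≈ 4.000
  cycle 0 → 1 → 0: weight = 12, length = 2, mean = 12/2 ≈ 6.000
  cycle 0 → 2 → 0: weight = 4, length = 2, mean = 4/2 ≈ 2.000
  cycle 1 → 0 → 1: weight = 12, length = 2, mean = 12/2 ≈ 6.000
Minimum mean = 2.000, attained e.g. along the cycle 0 → 2 → 0 with weight 4 and length 2. So λ(A) = 4/2 = 2.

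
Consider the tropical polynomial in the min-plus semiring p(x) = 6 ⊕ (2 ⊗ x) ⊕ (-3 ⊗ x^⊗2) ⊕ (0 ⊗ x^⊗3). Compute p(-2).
p(-2) = -7

A tropical monomial a ⊗ x^⊗i evaluates to a + i · x. Evaluating each term at x = -2:
  Term 0 contributes 6 + 0 · -2 = 6
  Term 1 contributes 2 + 1 · -2 = 0
  Term 2 contributes -3 + 2 · -2 = -7
  Term 3 contributes 0 + 3 · -2 = -6
p(-2) = ⊕ of these = min[6, 0, -7, -6] = -7.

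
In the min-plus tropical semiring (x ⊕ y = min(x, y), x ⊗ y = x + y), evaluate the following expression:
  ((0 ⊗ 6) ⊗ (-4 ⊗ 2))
((0 ⊗ 6) ⊗ (-4 ⊗ 2)) = 4

Expand innermost to outermost. Recall ⊕ takes the minimum of its arguments and ⊗ takes their sum. Working out the expression ((0 ⊗ 6) ⊗ (-4 ⊗ 2)) gives 4.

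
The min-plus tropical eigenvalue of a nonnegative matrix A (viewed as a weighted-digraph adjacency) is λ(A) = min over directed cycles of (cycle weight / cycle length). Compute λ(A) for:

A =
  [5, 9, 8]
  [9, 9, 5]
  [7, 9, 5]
λ(A) = 5

Enumerate directed cycles and compute their means (weight / length). Sample:
  cycle 0 → 0: weight = 5, length = 1, mean = 5/1 ≈ 5.000
  cycle 1 → 1: weight = 9, length = 1, mean = 9/1 ≈ 9.000
  cycle 2 → 2: weight = 5, length = 1, mean = 5/1 ≈ 5.000
  cycle 0 → 1 → 0: weight = 18, length = 2, mean = 18/2 ≈ 9.000
  cycle 0 → 2 → 0: weight = 15, length = 2, mean = 15/2 ≈ 7.500
  cycle 1 → 0 → 1: weight = 18, length = 2, mean = 18/2 ≈ 9.000
Minimum mean = 5.000, attained e.g. along the cycle 0 → 0 with weight 5 and length 1. So λ(A) = 5/1 = 5.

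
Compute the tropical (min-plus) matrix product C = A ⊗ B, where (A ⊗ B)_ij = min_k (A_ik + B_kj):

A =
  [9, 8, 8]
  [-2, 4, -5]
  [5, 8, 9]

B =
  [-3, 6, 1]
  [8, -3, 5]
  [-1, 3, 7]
A ⊗ B =
  [6, 5, 10]
  [-6, -2, -1]
  [2, 5, 6]

Apply the min-plus product entry-by-entry:
  C[0][0] = min over k of (A[0][0] + B[0][0] = 9 + -3 = 6, A[0][1] + B[1][0] = 8 + 8 = 16, A[0][2] + B[2][0] = 8 + -1 = 7) = 6 (attained at k = 0)
  C[0][1] = min over k of (A[0][0] + B[0][1] = 9 + 6 = 15, A[0][1] + B[1][1] = 8 + -3 = 5, A[0][2] + B[2][1] = 8 + 3 = 11) = 5 (attained at k = 1)
  C[0][2] = min over k of (A[0][0] + B[0][2] = 9 + 1 = 10, A[0][1] + B[1][2] = 8 + 5 = 13, A[0][2] + B[2][2] = 8 + 7 = 15) = 10 (attained at k = 0)
  C[1][0] = min over k of (A[1][0] + B[0][0] = -2 + -3 = -5, A[1][1] + B[1][0] = 4 + 8 = 12, A[1][2] + B[2][0] = -5 + -1 = -6) = -6 (attained at k = 2)
  C[1][1] = min over k of (A[1][0] + B[0][1] = -2 + 6 = 4, A[1][1] + B[1][1] = 4 + -3 = 1, A[1][2] + B[2][1] = -5 + 3 = -2) = -2 (attained at k = 2)
  C[1][2] = min over k of (A[1][0] + B[0][2] = -2 + 1 = -1, A[1][1] + B[1][2] = 4 + 5 = 9, A[1][2] + B[2][2] = -5 + 7 = 2) = -1 (attained at k = 0)
  C[2][0] = min over k of (A[2][0] + B[0][0] = 5 + -3 = 2, A[2][1] + B[1][0] = 8 + 8 = 16, A[2][2] + B[2][0] = 9 + -1 = 8) = 2 (attained at k = 0)
  C[2][1] = min over k of (A[2][0] + B[0][1] = 5 + 6 = 11, A[2][1] + B[1][1] = 8 + -3 = 5, A[2][2] + B[2][1] = 9 + 3 = 12) = 5 (attained at k = 1)
  C[2][2] = min over k of (A[2][0] + B[0][2] = 5 + 1 = 6, A[2][1] + B[1][2] = 8 + 5 = 13, A[2][2] + B[2][2] = 9 + 7 = 16) = 6 (attained at k = 0)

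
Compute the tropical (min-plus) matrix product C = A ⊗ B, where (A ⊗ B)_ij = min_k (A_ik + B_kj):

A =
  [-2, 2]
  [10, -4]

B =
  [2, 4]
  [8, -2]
A ⊗ B =
  [0, 0]
  [4, -6]

Apply the min-plus product entry-by-entry:
  C[0][0] = min over k of (A[0][0] + B[0][0] = -2 + 2 = 0, A[0][1] + B[1][0] = 2 + 8 = 10) = 0 (attained at k = 0)
  C[0][1] = min over k of (A[0][0] + B[0][1] = -2 + 4 = 2, A[0][1] + B[1][1] = 2 + -2 = 0) = 0 (attained at k = 1)
  C[1][0] = min over k of (A[1][0] + B[0][0] = 10 + 2 = 12, A[1][1] + B[1][0] = -4 + 8 = 4) = 4 (attained at k = 1)
  C[1][1] = min over k of (A[1][0] + B[0][1] = 10 + 4 = 14, A[1][1] + B[1][1] = -4 + -2 = -6) = -6 (attained at k = 1)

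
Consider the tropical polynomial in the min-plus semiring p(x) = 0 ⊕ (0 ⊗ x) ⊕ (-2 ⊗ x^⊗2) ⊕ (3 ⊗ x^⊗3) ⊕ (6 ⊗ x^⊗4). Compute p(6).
p(6) = 0

A tropical monomial a ⊗ x^⊗i evaluates to a + i · x. Evaluating each term at x = 6:
  Term 0 contributes 0 + 0 · 6 = 0
  Term 1 contributes 0 + 1 · 6 = 6
  Term 2 contributes -2 + 2 · 6 = 10
  Term 3 contributes 3 + 3 · 6 = 21
  Term 4 contributes 6 + 4 · 6 = 30
p(6) = ⊕ of these = min[0, 6, 10, 21, 30] = 0.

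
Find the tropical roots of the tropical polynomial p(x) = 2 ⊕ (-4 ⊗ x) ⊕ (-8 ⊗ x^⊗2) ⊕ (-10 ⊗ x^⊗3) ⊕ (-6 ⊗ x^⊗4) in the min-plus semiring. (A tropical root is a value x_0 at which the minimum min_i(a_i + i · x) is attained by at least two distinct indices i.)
Roots: {-4, 2, 4, 6}

Each tropical root is a break point of the lower envelope of the lines y = a_i + i · x (there are 5 lines, with slopes 0, 1, ..., 4). Only the lines that attain the minimum somewhere contribute to roots; other lines are dominated. Here the surviving (envelope) indices are i = 4, i = 3, i = 2, i = 1, i = 0.
Intersections between consecutive envelope lines give the roots: for adjacent envelope indices i < j the intersection is x = (a_i − a_j) / (j − i). Reading off the sorted break points: {-4, 2, 4, 6}.
Verification: at each break x_0, at least two indices attain the minimum of min_i(a_i + i · x_0).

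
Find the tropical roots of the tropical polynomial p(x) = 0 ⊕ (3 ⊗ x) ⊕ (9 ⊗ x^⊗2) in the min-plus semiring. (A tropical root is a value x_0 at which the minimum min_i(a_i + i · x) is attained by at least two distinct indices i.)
Roots: {-6, -3}

Each tropical root is a break point of the lower envelope of the lines y = a_i + i · x (there are 3 lines, with slopes 0, 1, ..., 2). Only the lines that attain the minimum somewhere contribute to roots; other lines are dominated. Here the surviving (envelope) indices are i = 2, i = 1, i = 0.
Intersections between consecutive envelope lines give the roots: for adjacent envelope indices i < j the intersection is x = (a_i − a_j) / (j − i). Reading off the sorted break points: {-6, -3}.
Verification: at each break x_0, at least two indices attain the minimum of min_i(a_i + i · x_0).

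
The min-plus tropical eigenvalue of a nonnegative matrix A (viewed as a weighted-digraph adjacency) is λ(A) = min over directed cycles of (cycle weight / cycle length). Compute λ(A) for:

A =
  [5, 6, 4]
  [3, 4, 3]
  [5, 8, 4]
λ(A) = 4

Enumerate directed cycles and compute their means (weight / length). Sample:
  cycle 0 → 0: weight = 5, length = 1, mean = 5/1 ≈ 5.000
  cycle 1 → 1: weight = 4, length = 1, mean = 4/1 ≈ 4.000
  cycle 2 → 2: weight = 4, length = 1, mean = 4/1 ≈ 4.000
  cycle 0 → 1 → 0: weight = 9, length = 2, mean = 9/2 ≈ 4.500
  cycle 0 → 2 → 0: weight = 9, length = 2, mean = 9/2 ≈ 4.500
  cycle 1 → 0 → 1: weight = 9, length = 2, mean = 9/2 ≈ 4.500
Minimum mean = 4.000, attained e.g. along the cycle 1 → 1 with weight 4 and length 1. So λ(A) = 4/1 = 4.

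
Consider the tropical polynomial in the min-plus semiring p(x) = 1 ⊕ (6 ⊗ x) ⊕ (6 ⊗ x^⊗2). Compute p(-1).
p(-1) = 1

A tropical monomial a ⊗ x^⊗i evaluates to a + i · x. Evaluating each term at x = -1:
  Term 0 contributes 1 + 0 · -1 = 1
  Term 1 contributes 6 + 1 · -1 = 5
  Term 2 contributes 6 + 2 · -1 = 4
p(-1) = ⊕ of these = min[1, 5, 4] = 1.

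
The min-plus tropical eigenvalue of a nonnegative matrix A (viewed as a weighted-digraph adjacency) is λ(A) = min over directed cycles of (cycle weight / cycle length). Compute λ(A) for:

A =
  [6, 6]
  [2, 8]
λ(A) = 4

Enumerate directed cycles and compute their means (weight / length). Sample:
  cycle 0 → 0: weight = 6, length = 1, mean = 6/1 ≈ 6.000
  cycle 1 → 1: weight = 8, length = 1, mean = 8/1 ≈ 8.000
  cycle 0 → 1 → 0: weight = 8, length = 2, mean = 8/2 ≈ 4.000
  cycle 1 → 0 → 1: weight = 8, length = 2, mean = 8/2 ≈ 4.000
Minimum mean = 4.000, attained e.g. along the cycle 0 → 1 → 0 with weight 8 and length 2. So λ(A) = 8/2 = 4.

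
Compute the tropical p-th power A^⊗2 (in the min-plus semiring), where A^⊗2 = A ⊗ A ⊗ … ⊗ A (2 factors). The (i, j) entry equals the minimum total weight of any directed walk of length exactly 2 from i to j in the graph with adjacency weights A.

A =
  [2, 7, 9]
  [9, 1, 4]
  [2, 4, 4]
A^⊗2 =
  [4, 8, 11]
  [6, 2, 5]
  [4, 5, 8]

Each entry (A^⊗2)_ij equals the minimum over all length-2 walks i = v_0 → v_1 → … → v_2 = j of Σ_t A[v_t][v_{t+1}]. For example, for (i, j) = (0, 2) we minimise over 3 possible intermediate vertex sequences; the minimum is 11, attained along the walk 0 → 0 → 2.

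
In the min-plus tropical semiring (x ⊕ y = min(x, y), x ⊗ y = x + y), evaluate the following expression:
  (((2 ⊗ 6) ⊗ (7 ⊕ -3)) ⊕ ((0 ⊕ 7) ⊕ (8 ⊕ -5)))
(((2 ⊗ 6) ⊗ (7 ⊕ -3)) ⊕ ((0 ⊕ 7) ⊕ (8 ⊕ -5))) = -5

Expand innermost to outermost. Recall ⊕ takes the minimum of its arguments and ⊗ takes their sum. Working out the expression (((2 ⊗ 6) ⊗ (7 ⊕ -3)) ⊕ ((0 ⊕ 7) ⊕ (8 ⊕ -5))) gives -5.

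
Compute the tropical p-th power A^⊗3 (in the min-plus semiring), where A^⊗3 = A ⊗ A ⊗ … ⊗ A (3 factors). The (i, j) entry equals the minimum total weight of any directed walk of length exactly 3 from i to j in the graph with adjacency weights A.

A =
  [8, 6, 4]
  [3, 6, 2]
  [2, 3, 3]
A^⊗3 =
  [9, 10, 9]
  [7, 8, 7]
  [7, 8, 8]

Each entry (A^⊗3)_ij equals the minimum over all length-3 walks i = v_0 → v_1 → … → v_3 = j of Σ_t A[v_t][v_{t+1}]. For example, for (i, j) = (0, 2) we minimise over 9 possible intermediate vertex sequences; the minimum is 9, attained along the walk 0 → 2 → 1 → 2.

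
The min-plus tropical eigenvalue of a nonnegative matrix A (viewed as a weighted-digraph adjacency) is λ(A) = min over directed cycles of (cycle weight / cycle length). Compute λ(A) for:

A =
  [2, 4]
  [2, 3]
λ(A) = 2

Enumerate directed cycles and compute their means (weight / length). Sample:
  cycle 0 → 0: weight = 2, length = 1, mean = 2/1 ≈ 2.000
  cycle 1 → 1: weight = 3, length = 1, mean = 3/1 ≈ 3.000
  cycle 0 → 1 → 0: weight = 6, length = 2, mean = 6/2 ≈ 3.000
  cycle 1 → 0 → 1: weight = 6, length = 2, mean = 6/2 ≈ 3.000
Minimum mean = 2.000, attained e.g. along the cycle 0 → 0 with weight 2 and length 1. So λ(A) = 2/1 = 2.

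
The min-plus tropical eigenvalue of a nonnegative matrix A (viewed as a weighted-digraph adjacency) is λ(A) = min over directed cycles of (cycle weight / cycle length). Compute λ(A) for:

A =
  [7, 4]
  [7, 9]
λ(A) = 11/2

Enumerate directed cycles and compute their means (weight / length). Sample:
  cycle 0 → 0: weight = 7, length = 1, mean = 7/1 ≈ 7.000
  cycle 1 → 1: weight = 9, length = 1, mean = 9/1 ≈ 9.000
  cycle 0 → 1 → 0: weight = 11, length = 2, mean = 11/2 ≈ 5.500
  cycle 1 → 0 → 1: weight = 11, length = 2, mean = 11/2 ≈ 5.500
Minimum mean = 5.500, attained e.g. along the cycle 0 → 1 → 0 with weight 11 and length 2. So λ(A) = 11/2 = 11/2.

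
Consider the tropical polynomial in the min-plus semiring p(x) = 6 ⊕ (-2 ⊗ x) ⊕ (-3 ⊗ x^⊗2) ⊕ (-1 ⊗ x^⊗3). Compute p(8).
p(8) = 6

A tropical monomial a ⊗ x^⊗i evaluates to a + i · x. Evaluating each term at x = 8:
  Term 0 contributes 6 + 0 · 8 = 6
  Term 1 contributes -2 + 1 · 8 = 6
  Term 2 contributes -3 + 2 · 8 = 13
  Term 3 contributes -1 + 3 · 8 = 23
p(8) = ⊕ of these = min[6, 6, 13, 23] = 6.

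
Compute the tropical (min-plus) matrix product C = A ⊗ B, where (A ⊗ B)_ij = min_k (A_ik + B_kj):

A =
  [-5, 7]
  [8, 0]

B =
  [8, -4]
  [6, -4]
A ⊗ B =
  [3, -9]
  [6, -4]

Apply the min-plus product entry-by-entry:
  C[0][0] = min over k of (A[0][0] + B[0][0] = -5 + 8 = 3, A[0][1] + B[1][0] = 7 + 6 = 13) = 3 (attained at k = 0)
  C[0][1] = min over k of (A[0][0] + B[0][1] = -5 + -4 = -9, A[0][1] + B[1][1] = 7 + -4 = 3) = -9 (attained at k = 0)
  C[1][0] = min over k of (A[1][0] + B[0][0] = 8 + 8 = 16, A[1][1] + B[1][0] = 0 + 6 = 6) = 6 (attained at k = 1)
  C[1][1] = min over k of (A[1][0] + B[0][1] = 8 + -4 = 4, A[1][1] + B[1][1] = 0 + -4 = -4) = -4 (attained at k = 1)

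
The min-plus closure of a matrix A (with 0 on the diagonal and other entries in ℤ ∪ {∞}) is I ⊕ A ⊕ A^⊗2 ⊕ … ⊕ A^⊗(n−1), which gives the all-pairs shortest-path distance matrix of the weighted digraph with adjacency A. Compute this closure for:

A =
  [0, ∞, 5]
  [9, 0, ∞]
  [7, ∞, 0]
Closure =
  [0, ∞, 5]
  [9, 0, 14]
  [7, ∞, 0]

This is the Floyd-Warshall all-pairs shortest-path computation. For each intermediate vertex k = 0, 1, …, 2, update dist[i][j] ← min(dist[i][j], dist[i][k] + dist[k][j]). The final matrix gives, for each (i, j), the minimum total weight of any directed path from i to j (possibly empty when i = j).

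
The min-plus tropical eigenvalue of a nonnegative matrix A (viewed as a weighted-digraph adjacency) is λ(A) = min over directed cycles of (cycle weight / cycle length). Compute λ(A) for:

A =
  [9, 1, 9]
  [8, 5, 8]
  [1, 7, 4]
λ(A) = 10/3

Enumerate directed cycles and compute their means (weight / length). Sample:
  cycle 0 → 0: weight = 9, length = 1, mean = 9/1 ≈ 9.000
  cycle 1 → 1: weight = 5, length = 1, mean = 5/1 ≈ 5.000
  cycle 2 → 2: weight = 4, length = 1, mean = 4/1 ≈ 4.000
  cycle 0 → 1 → 0: weight = 9, length = 2, mean = 9/2 ≈ 4.500
  cycle 0 → 2 → 0: weight = 10, length = 2, mean = 10/2 ≈ 5.000
  cycle 1 → 0 → 1: weight = 9, length = 2, mean = 9/2 ≈ 4.500
Minimum mean = 3.333, attained e.g. along the cycle 0 → 1 → 2 → 0 with weight 10 and length 3. So λ(A) = 10/3 = 10/3.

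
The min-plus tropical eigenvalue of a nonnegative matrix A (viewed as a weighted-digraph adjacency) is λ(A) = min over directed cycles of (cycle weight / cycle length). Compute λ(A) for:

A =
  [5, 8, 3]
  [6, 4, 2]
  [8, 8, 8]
λ(A) = 4

Enumerate directed cycles and compute their means (weight / length). Sample:
  cycle 0 → 0: weight = 5, length = 1, mean = 5/1 ≈ 5.000
  cycle 1 → 1: weight = 4, length = 1, mean = 4/1 ≈ 4.000
  cycle 2 → 2: weight = 8, length = 1, mean = 8/1 ≈ 8.000
  cycle 0 → 1 → 0: weight = 14, length = 2, mean = 14/2 ≈ 7.000
  cycle 0 → 2 → 0: weight = 11, length = 2, mean = 11/2 ≈ 5.500
  cycle 1 → 0 → 1: weight = 14, length = 2, mean = 14/2 ≈ 7.000
Minimum mean = 4.000, attained e.g. along the cycle 1 → 1 with weight 4 and length 1. So λ(A) = 4/1 = 4.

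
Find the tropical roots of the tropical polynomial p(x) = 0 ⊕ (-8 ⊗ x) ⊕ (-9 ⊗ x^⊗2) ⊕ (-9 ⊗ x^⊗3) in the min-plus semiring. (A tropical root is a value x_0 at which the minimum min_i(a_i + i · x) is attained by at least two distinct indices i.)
Roots: {0, 1, 8}

Each tropical root is a break point of the lower envelope of the lines y = a_i + i · x (there are 4 lines, with slopes 0, 1, ..., 3). Only the lines that attain the minimum somewhere contribute to roots; other lines are dominated. Here the surviving (envelope) indices are i = 3, i = 2, i = 1, i = 0.
Intersections between consecutive envelope lines give the roots: for adjacent envelope indices i < j the intersection is x = (a_i − a_j) / (j − i). Reading off the sorted break points: {0, 1, 8}.
Verification: at each break x_0, at least two indices attain the minimum of min_i(a_i + i · x_0).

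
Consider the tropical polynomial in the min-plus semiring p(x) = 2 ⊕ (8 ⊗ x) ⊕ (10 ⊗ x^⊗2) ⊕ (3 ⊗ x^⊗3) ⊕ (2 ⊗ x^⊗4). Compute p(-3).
p(-3) = -10

A tropical monomial a ⊗ x^⊗i evaluates to a + i · x. Evaluating each term at x = -3:
  Term 0 contributes 2 + 0 · -3 = 2
  Term 1 contributes 8 + 1 · -3 = 5
  Term 2 contributes 10 + 2 · -3 = 4
  Term 3 contributes 3 + 3 · -3 = -6
  Term 4 contributes 2 + 4 · -3 = -10
p(-3) = ⊕ of these = min[2, 5, 4, -6, -10] = -10.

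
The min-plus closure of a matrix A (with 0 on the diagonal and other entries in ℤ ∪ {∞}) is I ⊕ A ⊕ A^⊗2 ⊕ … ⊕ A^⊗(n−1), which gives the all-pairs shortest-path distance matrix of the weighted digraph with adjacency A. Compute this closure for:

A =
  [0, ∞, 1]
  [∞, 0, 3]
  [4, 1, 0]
Closure =
  [0, 2, 1]
  [7, 0, 3]
  [4, 1, 0]

This is the Floyd-Warshall all-pairs shortest-path computation. For each intermediate vertex k = 0, 1, …, 2, update dist[i][j] ← min(dist[i][j], dist[i][k] + dist[k][j]). The final matrix gives, for each (i, j), the minimum total weight of any directed path from i to j (possibly empty when i = j).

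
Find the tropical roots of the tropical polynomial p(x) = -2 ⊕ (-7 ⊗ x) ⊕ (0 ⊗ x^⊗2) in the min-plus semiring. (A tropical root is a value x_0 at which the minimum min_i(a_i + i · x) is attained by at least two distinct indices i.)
Roots: {-7, 5}

Each tropical root is a break point of the lower envelope of the lines y = a_i + i · x (there are 3 lines, with slopes 0, 1, ..., 2). Only the lines that attain the minimum somewhere contribute to roots; other lines are dominated. Here the surviving (envelope) indices are i = 2, i = 1, i = 0.
Intersections between consecutive envelope lines give the roots: for adjacent envelope indices i < j the intersection is x = (a_i − a_j) / (j − i). Reading off the sorted break points: {-7, 5}.
Verification: at each break x_0, at least two indices attain the minimum of min_i(a_i + i · x_0).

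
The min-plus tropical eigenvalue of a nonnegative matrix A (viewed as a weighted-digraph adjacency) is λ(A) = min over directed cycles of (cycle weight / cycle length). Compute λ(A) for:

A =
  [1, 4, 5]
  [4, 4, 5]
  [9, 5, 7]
λ(A) = 1

Enumerate directed cycles and compute their means (weight / length). Sample:
  cycle 0 → 0: weight = 1, length = 1, mean = 1/1 ≈ 1.000
  cycle 1 → 1: weight = 4, length = 1, mean = 4/1 ≈ 4.000
  cycle 2 → 2: weight = 7, length = 1, mean = 7/1 ≈ 7.000
  cycle 0 → 1 → 0: weight = 8, length = 2, mean = 8/2 ≈ 4.000
  cycle 0 → 2 → 0: weight = 14, length = 2, mean = 14/2 ≈ 7.000
  cycle 1 → 0 → 1: weight = 8, length = 2, mean = 8/2 ≈ 4.000
Minimum mean = 1.000, attained e.g. along the cycle 0 → 0 with weight 1 and length 1. So λ(A) = 1/1 = 1.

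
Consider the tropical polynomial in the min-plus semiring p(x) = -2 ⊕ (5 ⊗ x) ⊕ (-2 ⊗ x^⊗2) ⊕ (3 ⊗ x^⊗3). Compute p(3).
p(3) = -2

A tropical monomial a ⊗ x^⊗i evaluates to a + i · x. Evaluating each term at x = 3:
  Term 0 contributes -2 + 0 · 3 = -2
  Term 1 contributes 5 + 1 · 3 = 8
  Term 2 contributes -2 + 2 · 3 = 4
  Term 3 contributes 3 + 3 · 3 = 12
p(3) = ⊕ of these = min[-2, 8, 4, 12] = -2.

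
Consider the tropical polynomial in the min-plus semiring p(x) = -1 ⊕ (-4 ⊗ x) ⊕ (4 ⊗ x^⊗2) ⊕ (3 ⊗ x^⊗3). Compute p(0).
p(0) = -4

A tropical monomial a ⊗ x^⊗i evaluates to a + i · x. Evaluating each term at x = 0:
  Term 0 contributes -1 + 0 · 0 = -1
  Term 1 contributes -4 + 1 · 0 = -4
  Term 2 contributes 4 + 2 · 0 = 4
  Term 3 contributes 3 + 3 · 0 = 3
p(0) = ⊕ of these = min[-1, -4, 4, 3] = -4.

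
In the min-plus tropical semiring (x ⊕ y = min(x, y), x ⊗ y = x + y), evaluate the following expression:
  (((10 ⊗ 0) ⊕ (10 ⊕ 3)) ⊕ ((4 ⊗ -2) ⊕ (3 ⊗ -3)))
(((10 ⊗ 0) ⊕ (10 ⊕ 3)) ⊕ ((4 ⊗ -2) ⊕ (3 ⊗ -3))) = 0

Expand innermost to outermost. Recall ⊕ takes the minimum of its arguments and ⊗ takes their sum. Working out the expression (((10 ⊗ 0) ⊕ (10 ⊕ 3)) ⊕ ((4 ⊗ -2) ⊕ (3 ⊗ -3))) gives 0.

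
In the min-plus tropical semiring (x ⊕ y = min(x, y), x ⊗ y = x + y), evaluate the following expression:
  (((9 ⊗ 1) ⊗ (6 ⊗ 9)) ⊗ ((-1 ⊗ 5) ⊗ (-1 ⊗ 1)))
(((9 ⊗ 1) ⊗ (6 ⊗ 9)) ⊗ ((-1 ⊗ 5) ⊗ (-1 ⊗ 1))) = 29

Expand innermost to outermost. Recall ⊕ takes the minimum of its arguments and ⊗ takes their sum. Working out the expression (((9 ⊗ 1) ⊗ (6 ⊗ 9)) ⊗ ((-1 ⊗ 5) ⊗ (-1 ⊗ 1))) gives 29.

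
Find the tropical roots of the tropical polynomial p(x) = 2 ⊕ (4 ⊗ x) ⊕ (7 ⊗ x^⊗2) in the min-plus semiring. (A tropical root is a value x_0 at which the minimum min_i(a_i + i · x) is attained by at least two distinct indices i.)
Roots: {-3, -2}

Each tropical root is a break point of the lower envelope of the lines y = a_i + i · x (there are 3 lines, with slopes 0, 1, ..., 2). Only the lines that attain the minimum somewhere contribute to roots; other lines are dominated. Here the surviving (envelope) indices are i = 2, i = 1, i = 0.
Intersections between consecutive envelope lines give the roots: for adjacent envelope indices i < j the intersection is x = (a_i − a_j) / (j − i). Reading off the sorted break points: {-3, -2}.
Verification: at each break x_0, at least two indices attain the minimum of min_i(a_i + i · x_0).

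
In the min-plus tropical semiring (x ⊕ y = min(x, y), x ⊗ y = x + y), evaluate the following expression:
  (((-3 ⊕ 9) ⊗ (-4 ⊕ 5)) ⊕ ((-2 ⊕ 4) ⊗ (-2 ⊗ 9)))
(((-3 ⊕ 9) ⊗ (-4 ⊕ 5)) ⊕ ((-2 ⊕ 4) ⊗ (-2 ⊗ 9))) = -7

Expand innermost to outermost. Recall ⊕ takes the minimum of its arguments and ⊗ takes their sum. Working out the expression (((-3 ⊕ 9) ⊗ (-4 ⊕ 5)) ⊕ ((-2 ⊕ 4) ⊗ (-2 ⊗ 9))) gives -7.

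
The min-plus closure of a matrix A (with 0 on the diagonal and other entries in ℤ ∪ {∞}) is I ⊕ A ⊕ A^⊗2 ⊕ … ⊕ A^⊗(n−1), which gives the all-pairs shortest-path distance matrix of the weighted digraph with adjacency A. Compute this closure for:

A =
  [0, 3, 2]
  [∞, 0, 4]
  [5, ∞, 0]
Closure =
  [0, 3, 2]
  [9, 0, 4]
  [5, 8, 0]

This is the Floyd-Warshall all-pairs shortest-path computation. For each intermediate vertex k = 0, 1, …, 2, update dist[i][j] ← min(dist[i][j], dist[i][k] + dist[k][j]). The final matrix gives, for each (i, j), the minimum total weight of any directed path from i to j (possibly empty when i = j).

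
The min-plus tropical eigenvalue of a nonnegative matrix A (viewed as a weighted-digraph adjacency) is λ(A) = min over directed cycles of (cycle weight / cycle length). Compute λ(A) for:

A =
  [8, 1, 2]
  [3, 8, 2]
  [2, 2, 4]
λ(A) = 5/3

Enumerate directed cycles and compute their means (weight / length). Sample:
  cycle 0 → 0: weight = 8, length = 1, mean = 8/1 ≈ 8.000
  cycle 1 → 1: weight = 8, length = 1, mean = 8/1 ≈ 8.000
  cycle 2 → 2: weight = 4, length = 1, mean = 4/1 ≈ 4.000
  cycle 0 → 1 → 0: weight = 4, length = 2, mean = 4/2 ≈ 2.000
  cycle 0 → 2 → 0: weight = 4, length = 2, mean = 4/2 ≈ 2.000
  cycle 1 → 0 → 1: weight = 4, length = 2, mean = 4/2 ≈ 2.000
Minimum mean = 1.667, attained e.g. along the cycle 0 → 1 → 2 → 0 with weight 5 and length 3. So λ(A) = 5/3 = 5/3.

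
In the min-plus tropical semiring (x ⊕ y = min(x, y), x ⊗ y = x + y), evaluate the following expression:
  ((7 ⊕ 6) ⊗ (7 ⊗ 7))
((7 ⊕ 6) ⊗ (7 ⊗ 7)) = 20

Expand innermost to outermost. Recall ⊕ takes the minimum of its arguments and ⊗ takes their sum. Working out the expression ((7 ⊕ 6) ⊗ (7 ⊗ 7)) gives 20.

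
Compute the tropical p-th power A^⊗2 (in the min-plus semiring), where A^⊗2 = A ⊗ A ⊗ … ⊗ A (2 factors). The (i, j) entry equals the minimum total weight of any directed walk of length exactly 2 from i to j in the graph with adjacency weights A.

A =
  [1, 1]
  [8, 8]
A^⊗2 =
  [2, 2]
  [9, 9]

Each entry (A^⊗2)_ij equals the minimum over all length-2 walks i = v_0 → v_1 → … → v_2 = j of Σ_t A[v_t][v_{t+1}]. For example, for (i, j) = (0, 1) we minimise over 2 possible intermediate vertex sequences; the minimum is 2, attained along the walk 0 → 0 → 1.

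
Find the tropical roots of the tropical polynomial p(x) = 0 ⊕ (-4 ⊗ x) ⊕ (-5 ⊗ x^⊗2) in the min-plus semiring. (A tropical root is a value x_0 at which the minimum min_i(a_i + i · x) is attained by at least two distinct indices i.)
Roots: {1, 4}

Each tropical root is a break point of the lower envelope of the lines y = a_i + i · x (there are 3 lines, with slopes 0, 1, ..., 2). Only the lines that attain the minimum somewhere contribute to roots; other lines are dominated. Here the surviving (envelope) indices are i = 2, i = 1, i = 0.
Intersections between consecutive envelope lines give the roots: for adjacent envelope indices i < j the intersection is x = (a_i − a_j) / (j − i). Reading off the sorted break points: {1, 4}.
Verification: at each break x_0, at least two indices attain the minimum of min_i(a_i + i · x_0).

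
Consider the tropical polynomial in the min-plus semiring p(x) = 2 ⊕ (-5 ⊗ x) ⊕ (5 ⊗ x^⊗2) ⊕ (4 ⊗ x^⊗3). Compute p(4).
p(4) = -1

A tropical monomial a ⊗ x^⊗i evaluates to a + i · x. Evaluating each term at x = 4:
  Term 0 contributes 2 + 0 · 4 = 2
  Term 1 contributes -5 + 1 · 4 = -1
  Term 2 contributes 5 + 2 · 4 = 13
  Term 3 contributes 4 + 3 · 4 = 16
p(4) = ⊕ of these = min[2, -1, 13, 16] = -1.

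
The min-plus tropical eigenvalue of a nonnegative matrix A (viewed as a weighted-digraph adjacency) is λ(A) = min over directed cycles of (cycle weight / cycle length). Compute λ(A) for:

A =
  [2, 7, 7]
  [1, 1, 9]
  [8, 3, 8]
λ(A) = 1

Enumerate directed cycles and compute their means (weight / length). Sample:
  cycle 0 → 0: weight = 2, length = 1, mean = 2/1 ≈ 2.000
  cycle 1 → 1: weight = 1, length = 1, mean = 1/1 ≈ 1.000
  cycle 2 → 2: weight = 8, length = 1, mean = 8/1 ≈ 8.000
  cycle 0 → 1 → 0: weight = 8, length = 2, mean = 8/2 ≈ 4.000
  cycle 0 → 2 → 0: weight = 15, length = 2, mean = 15/2 ≈ 7.500
  cycle 1 → 0 → 1: weight = 8, length = 2, mean = 8/2 ≈ 4.000
Minimum mean = 1.000, attained e.g. along the cycle 1 → 1 with weight 1 and length 1. So λ(A) = 1/1 = 1.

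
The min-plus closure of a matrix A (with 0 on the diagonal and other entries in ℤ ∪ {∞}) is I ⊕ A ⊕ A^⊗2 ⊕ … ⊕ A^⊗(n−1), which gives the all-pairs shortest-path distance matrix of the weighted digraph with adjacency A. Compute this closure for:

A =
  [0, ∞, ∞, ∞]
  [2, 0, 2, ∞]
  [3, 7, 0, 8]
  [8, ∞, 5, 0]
Closure =
  [0, ∞, ∞, ∞]
  [2, 0, 2, 10]
  [3, 7, 0, 8]
  [8, 12, 5, 0]

This is the Floyd-Warshall all-pairs shortest-path computation. For each intermediate vertex k = 0, 1, …, 3, update dist[i][j] ← min(dist[i][j], dist[i][k] + dist[k][j]). The final matrix gives, for each (i, j), the minimum total weight of any directed path from i to j (possibly empty when i = j).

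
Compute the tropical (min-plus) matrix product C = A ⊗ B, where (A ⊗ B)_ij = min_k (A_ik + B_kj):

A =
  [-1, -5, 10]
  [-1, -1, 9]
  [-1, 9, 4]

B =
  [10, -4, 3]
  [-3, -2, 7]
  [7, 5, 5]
A ⊗ B =
  [-8, -7, 2]
  [-4, -5, 2]
  [6, -5, 2]

Apply the min-plus product entry-by-entry:
  C[0][0] = min over k of (A[0][0] + B[0][0] = -1 + 10 = 9, A[0][1] + B[1][0] = -5 + -3 = -8, A[0][2] + B[2][0] = 10 + 7 = 17) = -8 (attained at k = 1)
  C[0][1] = min over k of (A[0][0] + B[0][1] = -1 + -4 = -5, A[0][1] + B[1][1] = -5 + -2 = -7, A[0][2] + B[2][1] = 10 + 5 = 15) = -7 (attained at k = 1)
  C[0][2] = min over k of (A[0][0] + B[0][2] = -1 + 3 = 2, A[0][1] + B[1][2] = -5 + 7 = 2, A[0][2] + B[2][2] = 10 + 5 = 15) = 2 (attained at k = 0)
  C[1][0] = min over k of (A[1][0] + B[0][0] = -1 + 10 = 9, A[1][1] + B[1][0] = -1 + -3 = -4, A[1][2] + B[2][0] = 9 + 7 = 16) = -4 (attained at k = 1)
  C[1][1] = min over k of (A[1][0] + B[0][1] = -1 + -4 = -5, A[1][1] + B[1][1] = -1 + -2 = -3, A[1][2] + B[2][1] = 9 + 5 = 14) = -5 (attained at k = 0)
  C[1][2] = min over k of (A[1][0] + B[0][2] = -1 + 3 = 2, A[1][1] + B[1][2] = -1 + 7 = 6, A[1][2] + B[2][2] = 9 + 5 = 14) = 2 (attained at k = 0)
  C[2][0] = min over k of (A[2][0] + B[0][0] = -1 + 10 = 9, A[2][1] + B[1][0] = 9 + -3 = 6, A[2][2] + B[2][0] = 4 + 7 = 11) = 6 (attained at k = 1)
  C[2][1] = min over k of (A[2][0] + B[0][1] = -1 + -4 = -5, A[2][1] + B[1][1] = 9 + -2 = 7, A[2][2] + B[2][1] = 4 + 5 = 9) = -5 (attained at k = 0)
  C[2][2] = min over k of (A[2][0] + B[0][2] = -1 + 3 = 2, A[2][1] + B[1][2] = 9 + 7 = 16, A[2][2] + B[2][2] = 4 + 5 = 9) = 2 (attained at k = 0)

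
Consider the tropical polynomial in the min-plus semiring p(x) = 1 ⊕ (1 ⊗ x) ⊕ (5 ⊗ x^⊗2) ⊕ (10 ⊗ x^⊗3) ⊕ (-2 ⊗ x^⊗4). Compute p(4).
p(4) = 1

A tropical monomial a ⊗ x^⊗i evaluates to a + i · x. Evaluating each term at x = 4:
  Term 0 contributes 1 + 0 · 4 = 1
  Term 1 contributes 1 + 1 · 4 = 5
  Term 2 contributes 5 + 2 · 4 = 13
  Term 3 contributes 10 + 3 · 4 = 22
  Term 4 contributes -2 + 4 · 4 = 14
p(4) = ⊕ of these = min[1, 5, 13, 22, 14] = 1.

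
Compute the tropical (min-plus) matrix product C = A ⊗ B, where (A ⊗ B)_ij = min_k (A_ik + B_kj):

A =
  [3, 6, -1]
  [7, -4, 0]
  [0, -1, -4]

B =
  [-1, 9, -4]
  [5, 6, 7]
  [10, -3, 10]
A ⊗ B =
  [2, -4, -1]
  [1, -3, 3]
  [-1, -7, -4]

Apply the min-plus product entry-by-entry:
  C[0][0] = min over k of (A[0][0] + B[0][0] = 3 + -1 = 2, A[0][1] + B[1][0] = 6 + 5 = 11, A[0][2] + B[2][0] = -1 + 10 = 9) = 2 (attained at k = 0)
  C[0][1] = min over k of (A[0][0] + B[0][1] = 3 + 9 = 12, A[0][1] + B[1][1] = 6 + 6 = 12, A[0][2] + B[2][1] = -1 + -3 = -4) = -4 (attained at k = 2)
  C[0][2] = min over k of (A[0][0] + B[0][2] = 3 + -4 = -1, A[0][1] + B[1][2] = 6 + 7 = 13, A[0][2] + B[2][2] = -1 + 10 = 9) = -1 (attained at k = 0)
  C[1][0] = min over k of (A[1][0] + B[0][0] = 7 + -1 = 6, A[1][1] + B[1][0] = -4 + 5 = 1, A[1][2] + B[2][0] = 0 + 10 = 10) = 1 (attained at k = 1)
  C[1][1] = min over k of (A[1][0] + B[0][1] = 7 + 9 = 16, A[1][1] + B[1][1] = -4 + 6 = 2, A[1][2] + B[2][1] = 0 + -3 = -3) = -3 (attained at k = 2)
  C[1][2] = min over k of (A[1][0] + B[0][2] = 7 + -4 = 3, A[1][1] + B[1][2] = -4 + 7 = 3, A[1][2] + B[2][2] = 0 + 10 = 10) = 3 (attained at k = 0)
  C[2][0] = min over k of (A[2][0] + B[0][0] = 0 + -1 = -1, A[2][1] + B[1][0] = -1 + 5 = 4, A[2][2] + B[2][0] = -4 + 10 = 6) = -1 (attained at k = 0)
  C[2][1] = min over k of (A[2][0] + B[0][1] = 0 + 9 = 9, A[2][1] + B[1][1] = -1 + 6 = 5, A[2][2] + B[2][1] = -4 + -3 = -7) = -7 (attained at k = 2)
  C[2][2] = min over k of (A[2][0] + B[0][2] = 0 + -4 = -4, A[2][1] + B[1][2] = -1 + 7 = 6, A[2][2] + B[2][2] = -4 + 10 = 6) = -4 (attained at k = 0)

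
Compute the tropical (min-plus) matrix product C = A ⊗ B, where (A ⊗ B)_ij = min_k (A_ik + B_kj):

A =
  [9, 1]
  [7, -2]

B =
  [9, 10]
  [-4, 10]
A ⊗ B =
  [-3, 11]
  [-6, 8]

Apply the min-plus product entry-by-entry:
  C[0][0] = min over k of (A[0][0] + B[0][0] = 9 + 9 = 18, A[0][1] + B[1][0] = 1 + -4 = -3) = -3 (attained at k = 1)
  C[0][1] = min over k of (A[0][0] + B[0][1] = 9 + 10 = 19, A[0][1] + B[1][1] = 1 + 10 = 11) = 11 (attained at k = 1)
  C[1][0] = min over k of (A[1][0] + B[0][0] = 7 + 9 = 16, A[1][1] + B[1][0] = -2 + -4 = -6) = -6 (attained at k = 1)
  C[1][1] = min over k of (A[1][0] + B[0][1] = 7 + 10 = 17, A[1][1] + B[1][1] = -2 + 10 = 8) = 8 (attained at k = 1)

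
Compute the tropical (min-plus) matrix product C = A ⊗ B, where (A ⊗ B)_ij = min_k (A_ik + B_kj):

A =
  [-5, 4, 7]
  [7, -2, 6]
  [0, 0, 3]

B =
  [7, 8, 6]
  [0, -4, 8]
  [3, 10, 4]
A ⊗ B =
  [2, 0, 1]
  [-2, -6, 6]
  [0, -4, 6]

Apply the min-plus product entry-by-entry:
  C[0][0] = min over k of (A[0][0] + B[0][0] = -5 + 7 = 2, A[0][1] + B[1][0] = 4 + 0 = 4, A[0][2] + B[2][0] = 7 + 3 = 10) = 2 (attained at k = 0)
  C[0][1] = min over k of (A[0][0] + B[0][1] = -5 + 8 = 3, A[0][1] + B[1][1] = 4 + -4 = 0, A[0][2] + B[2][1] = 7 + 10 = 17) = 0 (attained at k = 1)
  C[0][2] = min over k of (A[0][0] + B[0][2] = -5 + 6 = 1, A[0][1] + B[1][2] = 4 + 8 = 12, A[0][2] + B[2][2] = 7 + 4 = 11) = 1 (attained at k = 0)
  C[1][0] = min over k of (A[1][0] + B[0][0] = 7 + 7 = 14, A[1][1] + B[1][0] = -2 + 0 = -2, A[1][2] + B[2][0] = 6 + 3 = 9) = -2 (attained at k = 1)
  C[1][1] = min over k of (A[1][0] + B[0][1] = 7 + 8 = 15, A[1][1] + B[1][1] = -2 + -4 = -6, A[1][2] + B[2][1] = 6 + 10 = 16) = -6 (attained at k = 1)
  C[1][2] = min over k of (A[1][0] + B[0][2] = 7 + 6 = 13, A[1][1] + B[1][2] = -2 + 8 = 6, A[1][2] + B[2][2] = 6 + 4 = 10) = 6 (attained at k = 1)
  C[2][0] = min over k of (A[2][0] + B[0][0] = 0 + 7 = 7, A[2][1] + B[1][0] = 0 + 0 = 0, A[2][2] + B[2][0] = 3 + 3 = 6) = 0 (attained at k = 1)
  C[2][1] = min over k of (A[2][0] + B[0][1] = 0 + 8 = 8, A[2][1] + B[1][1] = 0 + -4 = -4, A[2][2] + B[2][1] = 3 + 10 = 13) = -4 (attained at k = 1)
  C[2][2] = min over k of (A[2][0] + B[0][2] = 0 + 6 = 6, A[2][1] + B[1][2] = 0 + 8 = 8, A[2][2] + B[2][2] = 3 + 4 = 7) = 6 (attained at k = 0)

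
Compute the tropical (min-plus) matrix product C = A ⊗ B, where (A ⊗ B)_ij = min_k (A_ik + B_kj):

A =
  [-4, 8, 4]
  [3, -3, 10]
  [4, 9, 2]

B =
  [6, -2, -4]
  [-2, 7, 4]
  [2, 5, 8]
A ⊗ B =
  [2, -6, -8]
  [-5, 1, -1]
  [4, 2, 0]

Apply the min-plus product entry-by-entry:
  C[0][0] = min over k of (A[0][0] + B[0][0] = -4 + 6 = 2, A[0][1] + B[1][0] = 8 + -2 = 6, A[0][2] + B[2][0] = 4 + 2 = 6) = 2 (attained at k = 0)
  C[0][1] = min over k of (A[0][0] + B[0][1] = -4 + -2 = -6, A[0][1] + B[1][1] = 8 + 7 = 15, A[0][2] + B[2][1] = 4 + 5 = 9) = -6 (attained at k = 0)
  C[0][2] = min over k of (A[0][0] + B[0][2] = -4 + -4 = -8, A[0][1] + B[1][2] = 8 + 4 = 12, A[0][2] + B[2][2] = 4 + 8 = 12) = -8 (attained at k = 0)
  C[1][0] = min over k of (A[1][0] + B[0][0] = 3 + 6 = 9, A[1][1] + B[1][0] = -3 + -2 = -5, A[1][2] + B[2][0] = 10 + 2 = 12) = -5 (attained at k = 1)
  C[1][1] = min over k of (A[1][0] + B[0][1] = 3 + -2 = 1, A[1][1] + B[1][1] = -3 + 7 = 4, A[1][2] + B[2][1] = 10 + 5 = 15) = 1 (attained at k = 0)
  C[1][2] = min over k of (A[1][0] + B[0][2] = 3 + -4 = -1, A[1][1] + B[1][2] = -3 + 4 = 1, A[1][2] + B[2][2] = 10 + 8 = 18) = -1 (attained at k = 0)
  C[2][0] = min over k of (A[2][0] + B[0][0] = 4 + 6 = 10, A[2][1] + B[1][0] = 9 + -2 = 7, A[2][2] + B[2][0] = 2 + 2 = 4) = 4 (attained at k = 2)
  C[2][1] = min over k of (A[2][0] + B[0][1] = 4 + -2 = 2, A[2][1] + B[1][1] = 9 + 7 = 16, A[2][2] + B[2][1] = 2 + 5 = 7) = 2 (attained at k = 0)
  C[2][2] = min over k of (A[2][0] + B[0][2] = 4 + -4 = 0, A[2][1] + B[1][2] = 9 + 4 = 13, A[2][2] + B[2][2] = 2 + 8 = 10) = 0 (attained at k = 0)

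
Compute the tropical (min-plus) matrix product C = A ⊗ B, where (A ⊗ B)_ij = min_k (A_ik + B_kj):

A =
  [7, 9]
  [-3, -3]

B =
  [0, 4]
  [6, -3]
A ⊗ B =
  [7, 6]
  [-3, -6]

Apply the min-plus product entry-by-entry:
  C[0][0] = min over k of (A[0][0] + B[0][0] = 7 + 0 = 7, A[0][1] + B[1][0] = 9 + 6 = 15) = 7 (attained at k = 0)
  C[0][1] = min over k of (A[0][0] + B[0][1] = 7 + 4 = 11, A[0][1] + B[1][1] = 9 + -3 = 6) = 6 (attained at k = 1)
  C[1][0] = min over k of (A[1][0] + B[0][0] = -3 + 0 = -3, A[1][1] + B[1][0] = -3 + 6 = 3) = -3 (attained at k = 0)
  C[1][1] = min over k of (A[1][0] + B[0][1] = -3 + 4 = 1, A[1][1] + B[1][1] = -3 + -3 = -6) = -6 (attained at k = 1)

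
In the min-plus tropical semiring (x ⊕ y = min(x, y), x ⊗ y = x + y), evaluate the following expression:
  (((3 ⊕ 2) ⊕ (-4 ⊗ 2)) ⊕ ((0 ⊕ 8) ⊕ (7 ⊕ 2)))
(((3 ⊕ 2) ⊕ (-4 ⊗ 2)) ⊕ ((0 ⊕ 8) ⊕ (7 ⊕ 2))) = -2

Expand innermost to outermost. Recall ⊕ takes the minimum of its arguments and ⊗ takes their sum. Working out the expression (((3 ⊕ 2) ⊕ (-4 ⊗ 2)) ⊕ ((0 ⊕ 8) ⊕ (7 ⊕ 2))) gives -2.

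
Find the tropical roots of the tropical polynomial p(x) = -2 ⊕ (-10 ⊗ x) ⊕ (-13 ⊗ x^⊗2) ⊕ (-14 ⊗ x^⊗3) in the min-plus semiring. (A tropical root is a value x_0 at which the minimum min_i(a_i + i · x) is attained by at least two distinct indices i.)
Roots: {1, 3, 8}

Each tropical root is a break point of the lower envelope of the lines y = a_i + i · x (there are 4 lines, with slopes 0, 1, ..., 3). Only the lines that attain the minimum somewhere contribute to roots; other lines are dominated. Here the surviving (envelope) indices are i = 3, i = 2, i = 1, i = 0.
Intersections between consecutive envelope lines give the roots: for adjacent envelope indices i < j the intersection is x = (a_i − a_j) / (j − i). Reading off the sorted break points: {1, 3, 8}.
Verification: at each break x_0, at least two indices attain the minimum of min_i(a_i + i · x_0).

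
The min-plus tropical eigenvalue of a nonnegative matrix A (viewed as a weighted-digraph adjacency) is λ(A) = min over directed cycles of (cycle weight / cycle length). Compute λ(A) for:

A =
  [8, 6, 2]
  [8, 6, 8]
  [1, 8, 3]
λ(A) = 3/2

Enumerate directed cycles and compute their means (weight / length). Sample:
  cycle 0 → 0: weight = 8, length = 1, mean = 8/1 ≈ 8.000
  cycle 1 → 1: weight = 6, length = 1, mean = 6/1 ≈ 6.000
  cycle 2 → 2: weight = 3, length = 1, mean = 3/1 ≈ 3.000
  cycle 0 → 1 → 0: weight = 14, length = 2, mean = 14/2 ≈ 7.000
  cycle 0 → 2 → 0: weight = 3, length = 2, mean = 3/2 ≈ 1.500
  cycle 1 → 0 → 1: weight = 14, length = 2, mean = 14/2 ≈ 7.000
Minimum mean = 1.500, attained e.g. along the cycle 0 → 2 → 0 with weight 3 and length 2. So λ(A) = 3/2 = 3/2.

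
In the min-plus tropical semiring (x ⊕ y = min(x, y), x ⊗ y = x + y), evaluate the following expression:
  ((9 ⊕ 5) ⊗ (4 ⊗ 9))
((9 ⊕ 5) ⊗ (4 ⊗ 9)) = 18

Expand innermost to outermost. Recall ⊕ takes the minimum of its arguments and ⊗ takes their sum. Working out the expression ((9 ⊕ 5) ⊗ (4 ⊗ 9)) gives 18.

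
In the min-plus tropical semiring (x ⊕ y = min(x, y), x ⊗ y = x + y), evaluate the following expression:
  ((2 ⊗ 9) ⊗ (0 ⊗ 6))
((2 ⊗ 9) ⊗ (0 ⊗ 6)) = 17

Expand innermost to outermost. Recall ⊕ takes the minimum of its arguments and ⊗ takes their sum. Working out the expression ((2 ⊗ 9) ⊗ (0 ⊗ 6)) gives 17.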